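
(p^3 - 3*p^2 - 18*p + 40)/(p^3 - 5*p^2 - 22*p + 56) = (p - 5)/(p - 7)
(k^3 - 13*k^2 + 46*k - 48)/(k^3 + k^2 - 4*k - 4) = (k^2 - 11*k + 24)/(k^2 + 3*k + 2)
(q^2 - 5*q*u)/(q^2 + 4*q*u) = (q - 5*u)/(q + 4*u)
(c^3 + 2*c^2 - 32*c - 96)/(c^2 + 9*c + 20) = (c^2 - 2*c - 24)/(c + 5)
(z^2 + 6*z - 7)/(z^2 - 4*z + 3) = (z + 7)/(z - 3)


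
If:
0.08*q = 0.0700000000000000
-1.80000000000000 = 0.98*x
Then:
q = 0.88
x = -1.84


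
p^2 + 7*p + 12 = (p + 3)*(p + 4)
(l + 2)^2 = l^2 + 4*l + 4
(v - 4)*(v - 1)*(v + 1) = v^3 - 4*v^2 - v + 4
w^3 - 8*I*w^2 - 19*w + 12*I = (w - 4*I)*(w - 3*I)*(w - I)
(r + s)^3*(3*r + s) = 3*r^4 + 10*r^3*s + 12*r^2*s^2 + 6*r*s^3 + s^4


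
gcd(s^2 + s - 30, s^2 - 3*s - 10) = s - 5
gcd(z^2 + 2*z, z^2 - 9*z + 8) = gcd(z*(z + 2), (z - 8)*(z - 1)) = 1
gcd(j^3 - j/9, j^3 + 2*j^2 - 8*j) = j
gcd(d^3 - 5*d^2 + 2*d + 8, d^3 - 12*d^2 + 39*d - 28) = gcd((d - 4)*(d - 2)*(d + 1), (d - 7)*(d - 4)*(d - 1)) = d - 4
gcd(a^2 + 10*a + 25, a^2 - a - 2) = 1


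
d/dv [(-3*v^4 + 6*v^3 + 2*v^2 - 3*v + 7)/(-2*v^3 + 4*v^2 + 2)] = (3*v^6 - 12*v^5 + 14*v^4 - 18*v^3 + 45*v^2 - 24*v - 3)/(2*(v^6 - 4*v^5 + 4*v^4 - 2*v^3 + 4*v^2 + 1))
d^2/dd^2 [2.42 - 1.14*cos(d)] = 1.14*cos(d)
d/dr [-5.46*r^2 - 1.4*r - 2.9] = -10.92*r - 1.4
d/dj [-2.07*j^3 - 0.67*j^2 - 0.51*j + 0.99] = -6.21*j^2 - 1.34*j - 0.51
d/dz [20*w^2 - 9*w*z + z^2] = -9*w + 2*z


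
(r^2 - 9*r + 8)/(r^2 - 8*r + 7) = (r - 8)/(r - 7)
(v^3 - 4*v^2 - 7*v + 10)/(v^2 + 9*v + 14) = (v^2 - 6*v + 5)/(v + 7)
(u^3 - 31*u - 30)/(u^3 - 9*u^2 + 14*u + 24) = (u + 5)/(u - 4)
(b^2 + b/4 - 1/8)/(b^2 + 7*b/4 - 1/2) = (b + 1/2)/(b + 2)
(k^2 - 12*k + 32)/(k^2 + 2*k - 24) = (k - 8)/(k + 6)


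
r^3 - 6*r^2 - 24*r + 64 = (r - 8)*(r - 2)*(r + 4)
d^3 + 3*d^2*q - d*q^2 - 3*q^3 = (d - q)*(d + q)*(d + 3*q)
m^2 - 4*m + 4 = (m - 2)^2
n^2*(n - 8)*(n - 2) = n^4 - 10*n^3 + 16*n^2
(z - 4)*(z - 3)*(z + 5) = z^3 - 2*z^2 - 23*z + 60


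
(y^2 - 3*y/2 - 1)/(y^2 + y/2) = (y - 2)/y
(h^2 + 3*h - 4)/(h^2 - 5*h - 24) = (-h^2 - 3*h + 4)/(-h^2 + 5*h + 24)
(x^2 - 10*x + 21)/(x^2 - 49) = (x - 3)/(x + 7)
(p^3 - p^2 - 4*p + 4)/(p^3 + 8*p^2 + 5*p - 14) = (p - 2)/(p + 7)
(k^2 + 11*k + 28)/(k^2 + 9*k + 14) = (k + 4)/(k + 2)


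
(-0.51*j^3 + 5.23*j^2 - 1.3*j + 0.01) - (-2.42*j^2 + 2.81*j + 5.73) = -0.51*j^3 + 7.65*j^2 - 4.11*j - 5.72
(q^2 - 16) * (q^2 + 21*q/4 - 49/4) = q^4 + 21*q^3/4 - 113*q^2/4 - 84*q + 196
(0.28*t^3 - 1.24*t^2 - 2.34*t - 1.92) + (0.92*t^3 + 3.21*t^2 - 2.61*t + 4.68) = 1.2*t^3 + 1.97*t^2 - 4.95*t + 2.76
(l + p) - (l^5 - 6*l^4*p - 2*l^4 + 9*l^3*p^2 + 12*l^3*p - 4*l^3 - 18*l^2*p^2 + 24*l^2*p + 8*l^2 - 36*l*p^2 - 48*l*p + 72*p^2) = -l^5 + 6*l^4*p + 2*l^4 - 9*l^3*p^2 - 12*l^3*p + 4*l^3 + 18*l^2*p^2 - 24*l^2*p - 8*l^2 + 36*l*p^2 + 48*l*p + l - 72*p^2 + p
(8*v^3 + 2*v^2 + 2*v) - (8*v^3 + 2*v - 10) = 2*v^2 + 10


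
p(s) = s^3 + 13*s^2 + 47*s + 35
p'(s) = 3*s^2 + 26*s + 47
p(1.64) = 151.46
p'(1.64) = 97.71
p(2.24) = 216.75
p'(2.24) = 120.29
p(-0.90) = 2.50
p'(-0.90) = 26.03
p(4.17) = 529.56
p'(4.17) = 207.59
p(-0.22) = 25.28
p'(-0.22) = 41.43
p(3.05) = 327.66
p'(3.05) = 154.21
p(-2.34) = -16.61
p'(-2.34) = 2.59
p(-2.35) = -16.64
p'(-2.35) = 2.47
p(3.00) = 320.00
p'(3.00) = 152.00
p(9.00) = 2240.00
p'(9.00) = 524.00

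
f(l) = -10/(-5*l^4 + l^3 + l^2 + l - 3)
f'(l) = -10*(20*l^3 - 3*l^2 - 2*l - 1)/(-5*l^4 + l^3 + l^2 + l - 3)^2 = 10*(-20*l^3 + 3*l^2 + 2*l + 1)/(-5*l^4 + l^3 + l^2 + l - 3)^2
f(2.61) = 0.05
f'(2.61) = -0.08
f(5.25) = 0.00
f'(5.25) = -0.00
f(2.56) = 0.05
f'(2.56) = -0.08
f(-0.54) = 2.61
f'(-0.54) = 2.69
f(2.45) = 0.06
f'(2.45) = -0.11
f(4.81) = 0.00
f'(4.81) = -0.00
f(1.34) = 0.74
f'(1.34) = -2.12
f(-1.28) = 0.55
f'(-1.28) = 1.37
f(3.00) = 0.03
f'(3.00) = -0.04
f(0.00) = 3.33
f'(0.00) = 1.11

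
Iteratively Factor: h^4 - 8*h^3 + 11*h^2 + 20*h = (h - 5)*(h^3 - 3*h^2 - 4*h) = (h - 5)*(h - 4)*(h^2 + h) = (h - 5)*(h - 4)*(h + 1)*(h)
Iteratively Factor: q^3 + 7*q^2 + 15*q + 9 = (q + 3)*(q^2 + 4*q + 3) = (q + 1)*(q + 3)*(q + 3)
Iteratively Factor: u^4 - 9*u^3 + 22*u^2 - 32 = (u - 4)*(u^3 - 5*u^2 + 2*u + 8) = (u - 4)*(u - 2)*(u^2 - 3*u - 4) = (u - 4)*(u - 2)*(u + 1)*(u - 4)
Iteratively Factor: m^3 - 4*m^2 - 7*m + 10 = (m - 1)*(m^2 - 3*m - 10) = (m - 1)*(m + 2)*(m - 5)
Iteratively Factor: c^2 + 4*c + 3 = (c + 3)*(c + 1)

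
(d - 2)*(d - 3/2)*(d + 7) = d^3 + 7*d^2/2 - 43*d/2 + 21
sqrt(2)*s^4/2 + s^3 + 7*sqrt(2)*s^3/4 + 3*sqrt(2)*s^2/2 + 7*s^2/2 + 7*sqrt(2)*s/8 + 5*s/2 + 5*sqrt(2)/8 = (s + 1)*(s + 5/2)*(s + sqrt(2)/2)*(sqrt(2)*s/2 + 1/2)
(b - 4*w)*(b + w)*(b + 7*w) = b^3 + 4*b^2*w - 25*b*w^2 - 28*w^3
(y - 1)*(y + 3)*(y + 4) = y^3 + 6*y^2 + 5*y - 12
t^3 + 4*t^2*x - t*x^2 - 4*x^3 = (t - x)*(t + x)*(t + 4*x)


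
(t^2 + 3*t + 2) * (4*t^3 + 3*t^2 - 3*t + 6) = 4*t^5 + 15*t^4 + 14*t^3 + 3*t^2 + 12*t + 12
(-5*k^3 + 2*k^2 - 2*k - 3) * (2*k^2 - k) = -10*k^5 + 9*k^4 - 6*k^3 - 4*k^2 + 3*k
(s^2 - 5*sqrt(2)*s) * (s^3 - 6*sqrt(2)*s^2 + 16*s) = s^5 - 11*sqrt(2)*s^4 + 76*s^3 - 80*sqrt(2)*s^2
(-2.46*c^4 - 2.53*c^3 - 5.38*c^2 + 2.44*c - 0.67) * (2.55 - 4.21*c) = 10.3566*c^5 + 4.3783*c^4 + 16.1983*c^3 - 23.9914*c^2 + 9.0427*c - 1.7085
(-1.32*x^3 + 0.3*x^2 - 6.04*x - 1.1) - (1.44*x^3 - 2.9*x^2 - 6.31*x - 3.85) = -2.76*x^3 + 3.2*x^2 + 0.27*x + 2.75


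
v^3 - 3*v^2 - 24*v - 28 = (v - 7)*(v + 2)^2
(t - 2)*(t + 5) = t^2 + 3*t - 10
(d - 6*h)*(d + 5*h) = d^2 - d*h - 30*h^2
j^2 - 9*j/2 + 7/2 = (j - 7/2)*(j - 1)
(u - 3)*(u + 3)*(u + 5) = u^3 + 5*u^2 - 9*u - 45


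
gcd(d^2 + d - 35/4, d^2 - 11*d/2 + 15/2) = d - 5/2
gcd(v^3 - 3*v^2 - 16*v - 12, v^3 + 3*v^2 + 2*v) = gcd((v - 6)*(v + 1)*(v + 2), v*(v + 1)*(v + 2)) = v^2 + 3*v + 2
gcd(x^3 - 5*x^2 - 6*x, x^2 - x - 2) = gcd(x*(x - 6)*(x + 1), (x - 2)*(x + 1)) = x + 1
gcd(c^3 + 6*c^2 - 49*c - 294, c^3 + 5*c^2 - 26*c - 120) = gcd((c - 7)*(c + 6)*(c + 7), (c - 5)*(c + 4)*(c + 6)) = c + 6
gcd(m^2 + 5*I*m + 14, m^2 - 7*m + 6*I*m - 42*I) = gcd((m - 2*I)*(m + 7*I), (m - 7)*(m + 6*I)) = 1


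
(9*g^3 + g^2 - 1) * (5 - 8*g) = -72*g^4 + 37*g^3 + 5*g^2 + 8*g - 5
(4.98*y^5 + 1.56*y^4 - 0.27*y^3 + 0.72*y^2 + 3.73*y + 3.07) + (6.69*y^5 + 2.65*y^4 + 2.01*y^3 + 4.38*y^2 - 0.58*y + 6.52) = 11.67*y^5 + 4.21*y^4 + 1.74*y^3 + 5.1*y^2 + 3.15*y + 9.59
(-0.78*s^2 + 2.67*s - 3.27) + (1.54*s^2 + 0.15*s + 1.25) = 0.76*s^2 + 2.82*s - 2.02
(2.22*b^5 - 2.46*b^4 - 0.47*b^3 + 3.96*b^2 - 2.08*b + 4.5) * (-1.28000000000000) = -2.8416*b^5 + 3.1488*b^4 + 0.6016*b^3 - 5.0688*b^2 + 2.6624*b - 5.76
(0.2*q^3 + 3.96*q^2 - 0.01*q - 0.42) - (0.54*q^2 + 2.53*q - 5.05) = 0.2*q^3 + 3.42*q^2 - 2.54*q + 4.63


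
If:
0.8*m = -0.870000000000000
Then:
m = -1.09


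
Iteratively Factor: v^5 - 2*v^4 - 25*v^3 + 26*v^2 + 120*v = (v + 2)*(v^4 - 4*v^3 - 17*v^2 + 60*v) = (v + 2)*(v + 4)*(v^3 - 8*v^2 + 15*v) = v*(v + 2)*(v + 4)*(v^2 - 8*v + 15) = v*(v - 5)*(v + 2)*(v + 4)*(v - 3)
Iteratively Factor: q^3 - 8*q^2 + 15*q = (q)*(q^2 - 8*q + 15) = q*(q - 5)*(q - 3)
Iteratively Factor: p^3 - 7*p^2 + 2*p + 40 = (p - 5)*(p^2 - 2*p - 8) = (p - 5)*(p - 4)*(p + 2)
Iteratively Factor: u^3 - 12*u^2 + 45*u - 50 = (u - 5)*(u^2 - 7*u + 10) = (u - 5)^2*(u - 2)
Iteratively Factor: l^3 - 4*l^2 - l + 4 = (l - 4)*(l^2 - 1) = (l - 4)*(l - 1)*(l + 1)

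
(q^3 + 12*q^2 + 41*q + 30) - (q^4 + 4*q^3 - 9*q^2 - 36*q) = -q^4 - 3*q^3 + 21*q^2 + 77*q + 30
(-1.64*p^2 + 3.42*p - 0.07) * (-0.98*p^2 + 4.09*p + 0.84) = 1.6072*p^4 - 10.0592*p^3 + 12.6788*p^2 + 2.5865*p - 0.0588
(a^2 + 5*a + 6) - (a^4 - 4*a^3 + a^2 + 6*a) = -a^4 + 4*a^3 - a + 6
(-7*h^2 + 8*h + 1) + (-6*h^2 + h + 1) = -13*h^2 + 9*h + 2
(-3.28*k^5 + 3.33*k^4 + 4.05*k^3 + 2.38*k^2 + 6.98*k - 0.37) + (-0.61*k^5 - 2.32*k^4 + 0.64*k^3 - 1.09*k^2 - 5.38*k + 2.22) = -3.89*k^5 + 1.01*k^4 + 4.69*k^3 + 1.29*k^2 + 1.6*k + 1.85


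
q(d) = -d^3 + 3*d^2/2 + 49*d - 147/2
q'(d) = -3*d^2 + 3*d + 49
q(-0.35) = -90.42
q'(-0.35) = 47.58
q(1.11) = -18.63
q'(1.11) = 48.63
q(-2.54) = -171.90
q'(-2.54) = 22.03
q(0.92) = -27.93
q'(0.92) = 49.22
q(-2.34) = -167.13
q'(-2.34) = 25.55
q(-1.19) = -128.00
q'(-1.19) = 41.18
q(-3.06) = -180.74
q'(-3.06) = 11.73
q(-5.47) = -132.98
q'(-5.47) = -57.17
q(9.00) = -240.00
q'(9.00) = -167.00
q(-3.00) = -180.00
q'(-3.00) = 13.00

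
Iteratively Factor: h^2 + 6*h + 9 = (h + 3)*(h + 3)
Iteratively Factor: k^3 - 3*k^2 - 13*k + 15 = (k + 3)*(k^2 - 6*k + 5) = (k - 5)*(k + 3)*(k - 1)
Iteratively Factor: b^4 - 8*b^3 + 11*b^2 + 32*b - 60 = (b - 2)*(b^3 - 6*b^2 - b + 30) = (b - 5)*(b - 2)*(b^2 - b - 6) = (b - 5)*(b - 2)*(b + 2)*(b - 3)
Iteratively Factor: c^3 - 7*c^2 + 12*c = (c - 3)*(c^2 - 4*c) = (c - 4)*(c - 3)*(c)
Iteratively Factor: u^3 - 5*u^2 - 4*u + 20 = (u - 5)*(u^2 - 4) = (u - 5)*(u + 2)*(u - 2)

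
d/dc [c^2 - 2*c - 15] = 2*c - 2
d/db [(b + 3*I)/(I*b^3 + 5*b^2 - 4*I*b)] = 2*(I*b^3 - 2*b^2 + 15*I*b + 6)/(b^2*(b^4 - 10*I*b^3 - 33*b^2 + 40*I*b + 16))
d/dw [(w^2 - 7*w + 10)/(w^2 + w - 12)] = 2*(4*w^2 - 22*w + 37)/(w^4 + 2*w^3 - 23*w^2 - 24*w + 144)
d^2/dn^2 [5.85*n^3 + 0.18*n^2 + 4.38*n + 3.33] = 35.1*n + 0.36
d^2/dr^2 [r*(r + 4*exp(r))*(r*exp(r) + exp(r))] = (r^3 + 16*r^2*exp(r) + 7*r^2 + 48*r*exp(r) + 10*r + 24*exp(r) + 2)*exp(r)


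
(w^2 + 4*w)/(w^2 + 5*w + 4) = w/(w + 1)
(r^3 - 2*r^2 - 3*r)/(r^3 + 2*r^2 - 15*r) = (r + 1)/(r + 5)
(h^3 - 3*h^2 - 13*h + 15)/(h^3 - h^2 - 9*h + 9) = (h - 5)/(h - 3)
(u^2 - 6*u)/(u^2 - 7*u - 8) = u*(6 - u)/(-u^2 + 7*u + 8)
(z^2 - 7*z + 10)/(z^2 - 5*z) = (z - 2)/z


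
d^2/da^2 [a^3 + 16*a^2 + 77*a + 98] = 6*a + 32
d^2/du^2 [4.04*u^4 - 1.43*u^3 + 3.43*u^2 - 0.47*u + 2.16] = 48.48*u^2 - 8.58*u + 6.86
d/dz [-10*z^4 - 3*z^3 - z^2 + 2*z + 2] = -40*z^3 - 9*z^2 - 2*z + 2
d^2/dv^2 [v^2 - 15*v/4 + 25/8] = 2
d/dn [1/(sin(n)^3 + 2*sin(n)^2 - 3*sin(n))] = (-4/tan(n) + 3*cos(n)^3/sin(n)^2)/((sin(n) - 1)^2*(sin(n) + 3)^2)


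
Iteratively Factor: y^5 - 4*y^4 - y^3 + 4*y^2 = (y - 1)*(y^4 - 3*y^3 - 4*y^2) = (y - 4)*(y - 1)*(y^3 + y^2) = (y - 4)*(y - 1)*(y + 1)*(y^2) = y*(y - 4)*(y - 1)*(y + 1)*(y)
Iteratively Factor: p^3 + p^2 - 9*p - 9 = (p - 3)*(p^2 + 4*p + 3) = (p - 3)*(p + 1)*(p + 3)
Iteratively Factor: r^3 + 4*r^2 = (r)*(r^2 + 4*r) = r*(r + 4)*(r)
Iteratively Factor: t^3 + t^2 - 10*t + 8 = (t + 4)*(t^2 - 3*t + 2) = (t - 2)*(t + 4)*(t - 1)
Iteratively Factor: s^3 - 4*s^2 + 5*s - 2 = (s - 2)*(s^2 - 2*s + 1) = (s - 2)*(s - 1)*(s - 1)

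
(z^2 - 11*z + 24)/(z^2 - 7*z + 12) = (z - 8)/(z - 4)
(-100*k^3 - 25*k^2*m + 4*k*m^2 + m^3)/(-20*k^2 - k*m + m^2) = 5*k + m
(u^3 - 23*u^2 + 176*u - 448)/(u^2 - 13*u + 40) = (u^2 - 15*u + 56)/(u - 5)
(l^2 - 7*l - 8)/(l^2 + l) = (l - 8)/l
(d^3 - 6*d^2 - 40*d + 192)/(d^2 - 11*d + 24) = (d^2 + 2*d - 24)/(d - 3)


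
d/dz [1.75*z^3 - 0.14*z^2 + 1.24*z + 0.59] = 5.25*z^2 - 0.28*z + 1.24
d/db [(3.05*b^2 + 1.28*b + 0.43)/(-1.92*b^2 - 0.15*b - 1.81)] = (2.0001*b^2 - 9.3898*b - 2.2523)/(3.6864*b^4 + 0.576*b^3 + 6.9729*b^2 + 0.543*b + 3.2761)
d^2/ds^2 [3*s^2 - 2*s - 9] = 6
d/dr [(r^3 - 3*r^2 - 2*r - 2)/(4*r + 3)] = (8*r^3 - 3*r^2 - 18*r + 2)/(16*r^2 + 24*r + 9)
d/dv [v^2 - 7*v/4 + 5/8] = 2*v - 7/4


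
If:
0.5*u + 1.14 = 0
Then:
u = -2.28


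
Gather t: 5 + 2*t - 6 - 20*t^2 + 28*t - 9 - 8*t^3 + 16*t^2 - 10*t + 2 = -8*t^3 - 4*t^2 + 20*t - 8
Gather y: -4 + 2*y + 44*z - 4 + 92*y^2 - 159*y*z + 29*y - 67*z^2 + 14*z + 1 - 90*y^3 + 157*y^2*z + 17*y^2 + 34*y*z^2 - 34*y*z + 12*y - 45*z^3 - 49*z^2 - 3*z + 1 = -90*y^3 + y^2*(157*z + 109) + y*(34*z^2 - 193*z + 43) - 45*z^3 - 116*z^2 + 55*z - 6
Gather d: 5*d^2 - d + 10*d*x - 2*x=5*d^2 + d*(10*x - 1) - 2*x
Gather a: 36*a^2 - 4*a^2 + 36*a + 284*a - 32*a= 32*a^2 + 288*a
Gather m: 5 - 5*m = 5 - 5*m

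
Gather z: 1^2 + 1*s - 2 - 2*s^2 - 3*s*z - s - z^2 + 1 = -2*s^2 - 3*s*z - z^2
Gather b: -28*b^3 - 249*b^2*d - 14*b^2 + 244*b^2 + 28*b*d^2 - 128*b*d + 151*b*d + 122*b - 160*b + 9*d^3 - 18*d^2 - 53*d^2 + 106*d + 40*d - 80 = -28*b^3 + b^2*(230 - 249*d) + b*(28*d^2 + 23*d - 38) + 9*d^3 - 71*d^2 + 146*d - 80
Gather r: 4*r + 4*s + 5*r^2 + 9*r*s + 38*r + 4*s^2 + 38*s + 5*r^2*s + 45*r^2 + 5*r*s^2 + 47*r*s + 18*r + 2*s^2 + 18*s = r^2*(5*s + 50) + r*(5*s^2 + 56*s + 60) + 6*s^2 + 60*s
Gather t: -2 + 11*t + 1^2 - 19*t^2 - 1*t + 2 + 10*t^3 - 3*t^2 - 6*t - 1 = 10*t^3 - 22*t^2 + 4*t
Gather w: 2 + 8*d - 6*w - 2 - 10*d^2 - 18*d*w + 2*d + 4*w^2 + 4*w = -10*d^2 + 10*d + 4*w^2 + w*(-18*d - 2)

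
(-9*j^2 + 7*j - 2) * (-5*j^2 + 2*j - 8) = 45*j^4 - 53*j^3 + 96*j^2 - 60*j + 16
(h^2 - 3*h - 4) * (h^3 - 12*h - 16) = h^5 - 3*h^4 - 16*h^3 + 20*h^2 + 96*h + 64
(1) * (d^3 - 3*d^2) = d^3 - 3*d^2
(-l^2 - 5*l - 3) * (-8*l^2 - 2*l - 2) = 8*l^4 + 42*l^3 + 36*l^2 + 16*l + 6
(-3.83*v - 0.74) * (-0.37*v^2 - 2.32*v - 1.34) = 1.4171*v^3 + 9.1594*v^2 + 6.849*v + 0.9916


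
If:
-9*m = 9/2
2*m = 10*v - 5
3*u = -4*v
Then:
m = -1/2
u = -8/15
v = 2/5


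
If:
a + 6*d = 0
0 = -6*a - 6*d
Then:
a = 0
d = 0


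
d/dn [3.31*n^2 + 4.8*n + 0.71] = 6.62*n + 4.8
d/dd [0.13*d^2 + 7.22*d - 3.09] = 0.26*d + 7.22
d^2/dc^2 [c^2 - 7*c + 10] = 2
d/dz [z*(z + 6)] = 2*z + 6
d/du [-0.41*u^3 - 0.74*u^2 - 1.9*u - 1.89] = -1.23*u^2 - 1.48*u - 1.9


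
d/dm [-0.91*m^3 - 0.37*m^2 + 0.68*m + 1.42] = -2.73*m^2 - 0.74*m + 0.68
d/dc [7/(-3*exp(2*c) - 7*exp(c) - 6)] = (42*exp(c) + 49)*exp(c)/(3*exp(2*c) + 7*exp(c) + 6)^2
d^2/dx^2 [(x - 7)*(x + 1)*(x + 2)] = 6*x - 8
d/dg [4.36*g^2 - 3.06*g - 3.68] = 8.72*g - 3.06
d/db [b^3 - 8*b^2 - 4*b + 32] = 3*b^2 - 16*b - 4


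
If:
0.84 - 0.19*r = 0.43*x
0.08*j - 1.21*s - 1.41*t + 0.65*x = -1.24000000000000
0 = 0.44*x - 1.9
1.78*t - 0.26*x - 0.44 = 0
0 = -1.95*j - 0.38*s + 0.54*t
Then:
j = -0.21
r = -5.35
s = 2.31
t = 0.88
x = 4.32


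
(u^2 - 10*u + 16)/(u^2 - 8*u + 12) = (u - 8)/(u - 6)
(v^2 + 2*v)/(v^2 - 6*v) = (v + 2)/(v - 6)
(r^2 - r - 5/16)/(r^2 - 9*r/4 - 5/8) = (4*r - 5)/(2*(2*r - 5))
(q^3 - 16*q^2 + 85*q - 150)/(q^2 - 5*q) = q - 11 + 30/q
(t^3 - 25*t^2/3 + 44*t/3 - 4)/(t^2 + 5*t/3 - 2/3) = (t^2 - 8*t + 12)/(t + 2)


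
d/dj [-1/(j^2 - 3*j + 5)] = (2*j - 3)/(j^2 - 3*j + 5)^2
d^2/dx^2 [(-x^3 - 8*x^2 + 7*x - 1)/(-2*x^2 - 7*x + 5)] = 2*(-81*x^3 + 147*x^2 - 93*x + 14)/(8*x^6 + 84*x^5 + 234*x^4 - 77*x^3 - 585*x^2 + 525*x - 125)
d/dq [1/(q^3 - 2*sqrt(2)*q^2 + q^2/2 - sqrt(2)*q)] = 4*(-3*q^2 - q + 4*sqrt(2)*q + sqrt(2))/(q^2*(2*q^2 - 4*sqrt(2)*q + q - 2*sqrt(2))^2)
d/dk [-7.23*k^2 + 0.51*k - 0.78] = 0.51 - 14.46*k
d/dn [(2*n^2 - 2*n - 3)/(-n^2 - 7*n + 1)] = (-16*n^2 - 2*n - 23)/(n^4 + 14*n^3 + 47*n^2 - 14*n + 1)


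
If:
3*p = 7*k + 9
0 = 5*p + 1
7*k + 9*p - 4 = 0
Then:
No Solution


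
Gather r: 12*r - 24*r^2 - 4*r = -24*r^2 + 8*r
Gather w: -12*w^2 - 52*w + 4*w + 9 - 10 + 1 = -12*w^2 - 48*w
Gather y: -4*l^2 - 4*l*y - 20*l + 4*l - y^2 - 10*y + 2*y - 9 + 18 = -4*l^2 - 16*l - y^2 + y*(-4*l - 8) + 9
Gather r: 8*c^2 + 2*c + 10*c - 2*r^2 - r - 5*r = 8*c^2 + 12*c - 2*r^2 - 6*r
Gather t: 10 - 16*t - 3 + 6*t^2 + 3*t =6*t^2 - 13*t + 7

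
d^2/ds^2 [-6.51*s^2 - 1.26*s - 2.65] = -13.0200000000000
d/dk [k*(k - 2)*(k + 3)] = 3*k^2 + 2*k - 6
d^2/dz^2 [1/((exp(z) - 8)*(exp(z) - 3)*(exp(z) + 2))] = (9*exp(5*z) - 99*exp(4*z) + 328*exp(3*z) - 486*exp(2*z) + 1732*exp(z) - 96)*exp(z)/(exp(9*z) - 27*exp(8*z) + 249*exp(7*z) - 693*exp(6*z) - 2094*exp(5*z) + 12132*exp(4*z) + 1736*exp(3*z) - 61632*exp(2*z) + 13824*exp(z) + 110592)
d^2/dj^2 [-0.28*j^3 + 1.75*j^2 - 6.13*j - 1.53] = 3.5 - 1.68*j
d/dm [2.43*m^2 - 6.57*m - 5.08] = 4.86*m - 6.57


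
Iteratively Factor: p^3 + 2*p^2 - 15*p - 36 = (p + 3)*(p^2 - p - 12) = (p + 3)^2*(p - 4)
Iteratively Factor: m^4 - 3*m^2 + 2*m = (m + 2)*(m^3 - 2*m^2 + m) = (m - 1)*(m + 2)*(m^2 - m) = m*(m - 1)*(m + 2)*(m - 1)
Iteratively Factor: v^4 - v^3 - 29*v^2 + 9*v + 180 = (v - 3)*(v^3 + 2*v^2 - 23*v - 60) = (v - 5)*(v - 3)*(v^2 + 7*v + 12) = (v - 5)*(v - 3)*(v + 3)*(v + 4)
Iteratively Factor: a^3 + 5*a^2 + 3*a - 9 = (a - 1)*(a^2 + 6*a + 9) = (a - 1)*(a + 3)*(a + 3)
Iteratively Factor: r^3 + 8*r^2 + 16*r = (r)*(r^2 + 8*r + 16) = r*(r + 4)*(r + 4)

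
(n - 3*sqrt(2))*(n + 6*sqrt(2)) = n^2 + 3*sqrt(2)*n - 36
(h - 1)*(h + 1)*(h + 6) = h^3 + 6*h^2 - h - 6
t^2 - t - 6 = (t - 3)*(t + 2)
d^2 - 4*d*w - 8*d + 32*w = (d - 8)*(d - 4*w)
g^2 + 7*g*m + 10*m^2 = (g + 2*m)*(g + 5*m)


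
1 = 1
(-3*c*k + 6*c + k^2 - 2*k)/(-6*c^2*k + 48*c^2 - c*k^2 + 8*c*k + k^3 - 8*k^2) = (k - 2)/(2*c*k - 16*c + k^2 - 8*k)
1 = 1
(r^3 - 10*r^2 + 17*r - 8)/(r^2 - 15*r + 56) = (r^2 - 2*r + 1)/(r - 7)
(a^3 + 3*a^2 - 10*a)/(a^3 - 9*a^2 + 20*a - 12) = a*(a + 5)/(a^2 - 7*a + 6)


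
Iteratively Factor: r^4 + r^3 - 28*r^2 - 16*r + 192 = (r - 3)*(r^3 + 4*r^2 - 16*r - 64) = (r - 3)*(r + 4)*(r^2 - 16) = (r - 3)*(r + 4)^2*(r - 4)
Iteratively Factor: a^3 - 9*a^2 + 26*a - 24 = (a - 3)*(a^2 - 6*a + 8) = (a - 4)*(a - 3)*(a - 2)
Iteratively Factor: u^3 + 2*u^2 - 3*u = (u - 1)*(u^2 + 3*u) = u*(u - 1)*(u + 3)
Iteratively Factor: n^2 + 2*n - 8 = (n + 4)*(n - 2)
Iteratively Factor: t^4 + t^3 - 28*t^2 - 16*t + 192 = (t - 3)*(t^3 + 4*t^2 - 16*t - 64) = (t - 3)*(t + 4)*(t^2 - 16) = (t - 4)*(t - 3)*(t + 4)*(t + 4)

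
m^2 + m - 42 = (m - 6)*(m + 7)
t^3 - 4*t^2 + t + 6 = (t - 3)*(t - 2)*(t + 1)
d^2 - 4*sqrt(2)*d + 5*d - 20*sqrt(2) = (d + 5)*(d - 4*sqrt(2))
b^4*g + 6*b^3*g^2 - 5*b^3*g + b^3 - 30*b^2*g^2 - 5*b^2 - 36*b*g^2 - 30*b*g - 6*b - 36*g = (b - 6)*(b + 1)*(b + 6*g)*(b*g + 1)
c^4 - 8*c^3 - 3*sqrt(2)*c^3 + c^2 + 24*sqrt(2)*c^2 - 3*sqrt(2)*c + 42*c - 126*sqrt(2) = (c - 7)*(c - 3)*(c + 2)*(c - 3*sqrt(2))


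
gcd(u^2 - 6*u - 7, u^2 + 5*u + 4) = u + 1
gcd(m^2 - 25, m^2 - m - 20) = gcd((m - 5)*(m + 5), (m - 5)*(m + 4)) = m - 5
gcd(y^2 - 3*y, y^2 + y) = y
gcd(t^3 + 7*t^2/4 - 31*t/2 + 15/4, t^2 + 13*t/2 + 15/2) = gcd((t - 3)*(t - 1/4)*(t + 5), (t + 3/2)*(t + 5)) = t + 5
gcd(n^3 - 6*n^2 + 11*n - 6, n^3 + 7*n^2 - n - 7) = n - 1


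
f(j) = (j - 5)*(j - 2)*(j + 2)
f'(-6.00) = 164.00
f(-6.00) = -352.00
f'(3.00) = -7.00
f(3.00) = -10.00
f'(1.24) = -11.79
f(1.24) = 9.26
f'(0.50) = -8.25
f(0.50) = 16.88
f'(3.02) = -6.84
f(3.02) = -10.14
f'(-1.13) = 11.13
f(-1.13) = 16.69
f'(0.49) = -8.18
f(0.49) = 16.96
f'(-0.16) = -2.32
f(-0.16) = 20.51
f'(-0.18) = -2.10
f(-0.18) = 20.55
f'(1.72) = -12.32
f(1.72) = 3.42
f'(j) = (j - 5)*(j - 2) + (j - 5)*(j + 2) + (j - 2)*(j + 2)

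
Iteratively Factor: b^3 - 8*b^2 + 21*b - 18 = (b - 2)*(b^2 - 6*b + 9) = (b - 3)*(b - 2)*(b - 3)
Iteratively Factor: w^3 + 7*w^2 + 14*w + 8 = (w + 4)*(w^2 + 3*w + 2) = (w + 1)*(w + 4)*(w + 2)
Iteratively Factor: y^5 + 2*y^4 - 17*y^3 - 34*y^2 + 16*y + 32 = (y - 1)*(y^4 + 3*y^3 - 14*y^2 - 48*y - 32) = (y - 1)*(y + 4)*(y^3 - y^2 - 10*y - 8) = (y - 1)*(y + 1)*(y + 4)*(y^2 - 2*y - 8) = (y - 1)*(y + 1)*(y + 2)*(y + 4)*(y - 4)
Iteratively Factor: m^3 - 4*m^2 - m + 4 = (m - 1)*(m^2 - 3*m - 4) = (m - 4)*(m - 1)*(m + 1)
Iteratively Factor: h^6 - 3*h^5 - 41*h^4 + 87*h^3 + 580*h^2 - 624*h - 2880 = (h - 4)*(h^5 + h^4 - 37*h^3 - 61*h^2 + 336*h + 720) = (h - 4)*(h + 3)*(h^4 - 2*h^3 - 31*h^2 + 32*h + 240) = (h - 4)^2*(h + 3)*(h^3 + 2*h^2 - 23*h - 60) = (h - 4)^2*(h + 3)*(h + 4)*(h^2 - 2*h - 15) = (h - 4)^2*(h + 3)^2*(h + 4)*(h - 5)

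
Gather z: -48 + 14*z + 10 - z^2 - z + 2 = -z^2 + 13*z - 36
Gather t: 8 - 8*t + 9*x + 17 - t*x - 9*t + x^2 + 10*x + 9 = t*(-x - 17) + x^2 + 19*x + 34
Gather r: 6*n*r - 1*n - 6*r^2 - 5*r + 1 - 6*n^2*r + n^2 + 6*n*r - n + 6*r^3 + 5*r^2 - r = n^2 - 2*n + 6*r^3 - r^2 + r*(-6*n^2 + 12*n - 6) + 1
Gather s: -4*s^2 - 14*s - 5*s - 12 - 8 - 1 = -4*s^2 - 19*s - 21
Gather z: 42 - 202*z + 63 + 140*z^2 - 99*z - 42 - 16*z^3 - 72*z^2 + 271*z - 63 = -16*z^3 + 68*z^2 - 30*z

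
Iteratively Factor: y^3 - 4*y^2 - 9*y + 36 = (y - 3)*(y^2 - y - 12) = (y - 4)*(y - 3)*(y + 3)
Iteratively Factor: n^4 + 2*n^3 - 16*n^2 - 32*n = (n + 2)*(n^3 - 16*n) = (n + 2)*(n + 4)*(n^2 - 4*n) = n*(n + 2)*(n + 4)*(n - 4)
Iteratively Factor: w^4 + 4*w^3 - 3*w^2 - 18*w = (w + 3)*(w^3 + w^2 - 6*w) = w*(w + 3)*(w^2 + w - 6) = w*(w + 3)^2*(w - 2)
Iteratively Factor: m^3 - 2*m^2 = (m)*(m^2 - 2*m) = m*(m - 2)*(m)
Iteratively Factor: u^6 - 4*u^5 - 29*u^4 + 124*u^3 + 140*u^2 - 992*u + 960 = (u - 5)*(u^5 + u^4 - 24*u^3 + 4*u^2 + 160*u - 192) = (u - 5)*(u - 3)*(u^4 + 4*u^3 - 12*u^2 - 32*u + 64) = (u - 5)*(u - 3)*(u + 4)*(u^3 - 12*u + 16) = (u - 5)*(u - 3)*(u - 2)*(u + 4)*(u^2 + 2*u - 8) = (u - 5)*(u - 3)*(u - 2)*(u + 4)^2*(u - 2)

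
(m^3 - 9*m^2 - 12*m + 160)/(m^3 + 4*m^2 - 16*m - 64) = (m^2 - 13*m + 40)/(m^2 - 16)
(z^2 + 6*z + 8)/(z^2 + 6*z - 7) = (z^2 + 6*z + 8)/(z^2 + 6*z - 7)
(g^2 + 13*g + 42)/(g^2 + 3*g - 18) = (g + 7)/(g - 3)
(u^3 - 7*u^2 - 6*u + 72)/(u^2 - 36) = (u^2 - u - 12)/(u + 6)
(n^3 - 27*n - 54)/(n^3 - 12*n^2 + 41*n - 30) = (n^2 + 6*n + 9)/(n^2 - 6*n + 5)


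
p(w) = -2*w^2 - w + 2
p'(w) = -4*w - 1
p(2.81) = -16.60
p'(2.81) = -12.24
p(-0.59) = 1.89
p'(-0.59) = 1.36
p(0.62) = 0.61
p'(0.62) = -3.48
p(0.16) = 1.79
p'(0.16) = -1.64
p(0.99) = -0.95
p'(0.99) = -4.96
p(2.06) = -8.55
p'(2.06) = -9.24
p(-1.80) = -2.68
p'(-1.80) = 6.20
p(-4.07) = -27.06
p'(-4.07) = 15.28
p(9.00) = -169.00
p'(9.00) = -37.00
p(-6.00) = -64.00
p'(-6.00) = 23.00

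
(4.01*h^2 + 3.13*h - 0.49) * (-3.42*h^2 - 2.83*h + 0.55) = -13.7142*h^4 - 22.0529*h^3 - 4.9766*h^2 + 3.1082*h - 0.2695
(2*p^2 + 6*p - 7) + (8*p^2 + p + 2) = 10*p^2 + 7*p - 5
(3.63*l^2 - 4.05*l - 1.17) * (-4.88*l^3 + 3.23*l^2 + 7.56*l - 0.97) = -17.7144*l^5 + 31.4889*l^4 + 20.0709*l^3 - 37.9182*l^2 - 4.9167*l + 1.1349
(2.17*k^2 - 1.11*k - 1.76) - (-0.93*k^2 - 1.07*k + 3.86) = 3.1*k^2 - 0.04*k - 5.62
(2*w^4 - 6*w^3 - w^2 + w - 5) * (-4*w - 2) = -8*w^5 + 20*w^4 + 16*w^3 - 2*w^2 + 18*w + 10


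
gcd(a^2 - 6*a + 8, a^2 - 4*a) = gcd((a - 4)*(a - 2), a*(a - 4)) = a - 4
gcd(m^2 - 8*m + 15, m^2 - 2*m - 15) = m - 5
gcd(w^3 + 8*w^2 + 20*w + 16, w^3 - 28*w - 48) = w^2 + 6*w + 8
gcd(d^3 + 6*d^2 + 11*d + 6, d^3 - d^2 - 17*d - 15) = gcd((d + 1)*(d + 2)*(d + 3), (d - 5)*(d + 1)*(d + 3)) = d^2 + 4*d + 3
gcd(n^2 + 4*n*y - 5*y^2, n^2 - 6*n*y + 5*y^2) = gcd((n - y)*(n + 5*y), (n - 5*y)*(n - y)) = -n + y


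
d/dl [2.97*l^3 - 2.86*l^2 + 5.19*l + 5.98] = 8.91*l^2 - 5.72*l + 5.19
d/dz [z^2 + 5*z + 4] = 2*z + 5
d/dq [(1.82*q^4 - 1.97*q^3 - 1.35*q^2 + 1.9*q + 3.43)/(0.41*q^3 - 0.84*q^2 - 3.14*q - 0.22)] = (0.7462*q^6 - 3.0576*q^5 - 14.9361*q^4 + 9.212*q^3 + 2.9163*q^2 + 6.3564*q + 10.3522)/(0.1681*q^6 - 0.6888*q^5 - 1.8692*q^4 + 5.0948*q^3 + 10.2292*q^2 + 1.3816*q + 0.0484)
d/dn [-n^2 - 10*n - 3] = -2*n - 10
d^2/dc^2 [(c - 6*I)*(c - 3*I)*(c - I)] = 6*c - 20*I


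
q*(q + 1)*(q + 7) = q^3 + 8*q^2 + 7*q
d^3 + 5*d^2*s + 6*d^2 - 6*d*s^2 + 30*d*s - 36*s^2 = (d + 6)*(d - s)*(d + 6*s)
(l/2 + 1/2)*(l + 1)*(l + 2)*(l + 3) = l^4/2 + 7*l^3/2 + 17*l^2/2 + 17*l/2 + 3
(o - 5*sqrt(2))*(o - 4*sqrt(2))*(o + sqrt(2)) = o^3 - 8*sqrt(2)*o^2 + 22*o + 40*sqrt(2)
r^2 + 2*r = r*(r + 2)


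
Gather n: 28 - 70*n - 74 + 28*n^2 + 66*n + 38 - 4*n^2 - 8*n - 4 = 24*n^2 - 12*n - 12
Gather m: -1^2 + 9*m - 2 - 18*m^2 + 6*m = -18*m^2 + 15*m - 3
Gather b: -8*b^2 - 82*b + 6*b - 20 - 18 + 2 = -8*b^2 - 76*b - 36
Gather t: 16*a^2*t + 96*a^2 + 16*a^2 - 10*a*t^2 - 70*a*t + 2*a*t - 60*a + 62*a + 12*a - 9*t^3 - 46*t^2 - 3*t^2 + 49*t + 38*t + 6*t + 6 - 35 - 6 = 112*a^2 + 14*a - 9*t^3 + t^2*(-10*a - 49) + t*(16*a^2 - 68*a + 93) - 35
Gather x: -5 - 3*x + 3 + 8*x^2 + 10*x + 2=8*x^2 + 7*x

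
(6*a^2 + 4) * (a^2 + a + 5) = 6*a^4 + 6*a^3 + 34*a^2 + 4*a + 20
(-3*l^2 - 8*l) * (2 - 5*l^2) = 15*l^4 + 40*l^3 - 6*l^2 - 16*l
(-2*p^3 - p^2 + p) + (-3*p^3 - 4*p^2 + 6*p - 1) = -5*p^3 - 5*p^2 + 7*p - 1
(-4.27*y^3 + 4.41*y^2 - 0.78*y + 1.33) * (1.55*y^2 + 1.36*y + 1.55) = -6.6185*y^5 + 1.0283*y^4 - 1.8299*y^3 + 7.8362*y^2 + 0.5998*y + 2.0615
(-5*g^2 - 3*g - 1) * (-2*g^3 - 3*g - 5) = 10*g^5 + 6*g^4 + 17*g^3 + 34*g^2 + 18*g + 5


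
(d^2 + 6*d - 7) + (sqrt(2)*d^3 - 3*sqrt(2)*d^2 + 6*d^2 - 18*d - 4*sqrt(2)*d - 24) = sqrt(2)*d^3 - 3*sqrt(2)*d^2 + 7*d^2 - 12*d - 4*sqrt(2)*d - 31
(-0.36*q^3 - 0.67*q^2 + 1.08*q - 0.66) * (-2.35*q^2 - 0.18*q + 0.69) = 0.846*q^5 + 1.6393*q^4 - 2.6658*q^3 + 0.8943*q^2 + 0.864*q - 0.4554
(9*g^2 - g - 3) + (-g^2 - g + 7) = 8*g^2 - 2*g + 4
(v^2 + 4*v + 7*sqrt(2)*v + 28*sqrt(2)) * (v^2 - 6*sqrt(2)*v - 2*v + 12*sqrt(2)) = v^4 + sqrt(2)*v^3 + 2*v^3 - 92*v^2 + 2*sqrt(2)*v^2 - 168*v - 8*sqrt(2)*v + 672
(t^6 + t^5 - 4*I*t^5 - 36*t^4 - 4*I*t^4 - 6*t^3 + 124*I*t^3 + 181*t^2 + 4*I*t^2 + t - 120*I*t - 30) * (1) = t^6 + t^5 - 4*I*t^5 - 36*t^4 - 4*I*t^4 - 6*t^3 + 124*I*t^3 + 181*t^2 + 4*I*t^2 + t - 120*I*t - 30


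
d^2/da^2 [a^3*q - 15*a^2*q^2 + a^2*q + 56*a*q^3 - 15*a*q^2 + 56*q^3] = 2*q*(3*a - 15*q + 1)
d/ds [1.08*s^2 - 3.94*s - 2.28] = 2.16*s - 3.94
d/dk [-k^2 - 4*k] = -2*k - 4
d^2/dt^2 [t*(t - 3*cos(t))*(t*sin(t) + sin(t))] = -t^3*sin(t) - t^2*sin(t) + 6*t^2*sin(2*t) + 6*t^2*cos(t) + 6*t*sin(t) + 6*t*sin(2*t) + 4*t*cos(t) - 12*t*cos(2*t) + 2*sin(t) - 3*sqrt(2)*sin(2*t + pi/4) - 3*cos(2*t)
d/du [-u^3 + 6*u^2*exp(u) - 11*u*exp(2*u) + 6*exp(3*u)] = 6*u^2*exp(u) - 3*u^2 - 22*u*exp(2*u) + 12*u*exp(u) + 18*exp(3*u) - 11*exp(2*u)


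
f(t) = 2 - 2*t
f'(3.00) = -2.00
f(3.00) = -4.00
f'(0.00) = -2.00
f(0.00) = 2.00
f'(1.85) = -2.00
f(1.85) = -1.70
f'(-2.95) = -2.00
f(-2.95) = 7.90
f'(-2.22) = -2.00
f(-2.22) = 6.44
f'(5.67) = -2.00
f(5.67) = -9.34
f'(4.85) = -2.00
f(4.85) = -7.70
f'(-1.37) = -2.00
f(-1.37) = 4.74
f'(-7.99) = -2.00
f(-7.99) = 17.98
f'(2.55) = -2.00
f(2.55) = -3.10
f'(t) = -2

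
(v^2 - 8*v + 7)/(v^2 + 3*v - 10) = (v^2 - 8*v + 7)/(v^2 + 3*v - 10)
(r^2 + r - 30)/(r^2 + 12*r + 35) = (r^2 + r - 30)/(r^2 + 12*r + 35)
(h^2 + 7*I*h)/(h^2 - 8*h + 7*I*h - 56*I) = h/(h - 8)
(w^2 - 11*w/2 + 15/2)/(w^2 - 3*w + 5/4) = 2*(w - 3)/(2*w - 1)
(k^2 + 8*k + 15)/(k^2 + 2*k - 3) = (k + 5)/(k - 1)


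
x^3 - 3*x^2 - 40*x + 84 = (x - 7)*(x - 2)*(x + 6)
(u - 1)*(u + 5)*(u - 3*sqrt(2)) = u^3 - 3*sqrt(2)*u^2 + 4*u^2 - 12*sqrt(2)*u - 5*u + 15*sqrt(2)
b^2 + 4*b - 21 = (b - 3)*(b + 7)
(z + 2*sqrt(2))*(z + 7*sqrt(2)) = z^2 + 9*sqrt(2)*z + 28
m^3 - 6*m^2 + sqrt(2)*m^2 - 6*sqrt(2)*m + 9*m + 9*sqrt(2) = (m - 3)^2*(m + sqrt(2))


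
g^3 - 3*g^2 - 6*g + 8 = (g - 4)*(g - 1)*(g + 2)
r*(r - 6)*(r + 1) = r^3 - 5*r^2 - 6*r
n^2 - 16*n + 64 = (n - 8)^2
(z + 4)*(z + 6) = z^2 + 10*z + 24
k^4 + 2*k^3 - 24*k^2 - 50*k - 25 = (k - 5)*(k + 1)^2*(k + 5)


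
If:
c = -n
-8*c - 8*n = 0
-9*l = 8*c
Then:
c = -n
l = 8*n/9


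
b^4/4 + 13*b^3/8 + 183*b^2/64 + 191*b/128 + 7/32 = (b/4 + 1)*(b + 1/4)*(b + 1/2)*(b + 7/4)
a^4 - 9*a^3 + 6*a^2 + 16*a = a*(a - 8)*(a - 2)*(a + 1)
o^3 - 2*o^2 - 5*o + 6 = (o - 3)*(o - 1)*(o + 2)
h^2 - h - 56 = (h - 8)*(h + 7)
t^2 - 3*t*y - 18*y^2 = (t - 6*y)*(t + 3*y)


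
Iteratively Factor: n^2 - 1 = (n - 1)*(n + 1)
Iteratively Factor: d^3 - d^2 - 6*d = (d)*(d^2 - d - 6) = d*(d - 3)*(d + 2)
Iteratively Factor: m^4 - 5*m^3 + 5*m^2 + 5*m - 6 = (m - 2)*(m^3 - 3*m^2 - m + 3) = (m - 3)*(m - 2)*(m^2 - 1) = (m - 3)*(m - 2)*(m - 1)*(m + 1)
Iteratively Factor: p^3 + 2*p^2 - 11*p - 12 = (p + 1)*(p^2 + p - 12) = (p + 1)*(p + 4)*(p - 3)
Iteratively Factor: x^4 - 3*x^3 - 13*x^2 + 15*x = (x - 1)*(x^3 - 2*x^2 - 15*x) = (x - 1)*(x + 3)*(x^2 - 5*x) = x*(x - 1)*(x + 3)*(x - 5)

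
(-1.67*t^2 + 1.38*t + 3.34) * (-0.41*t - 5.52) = 0.6847*t^3 + 8.6526*t^2 - 8.987*t - 18.4368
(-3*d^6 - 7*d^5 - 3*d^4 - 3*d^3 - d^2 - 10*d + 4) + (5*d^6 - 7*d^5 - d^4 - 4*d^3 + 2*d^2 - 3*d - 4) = 2*d^6 - 14*d^5 - 4*d^4 - 7*d^3 + d^2 - 13*d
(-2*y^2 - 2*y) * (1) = -2*y^2 - 2*y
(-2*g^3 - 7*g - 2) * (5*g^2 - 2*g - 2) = -10*g^5 + 4*g^4 - 31*g^3 + 4*g^2 + 18*g + 4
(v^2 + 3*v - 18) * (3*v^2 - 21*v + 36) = 3*v^4 - 12*v^3 - 81*v^2 + 486*v - 648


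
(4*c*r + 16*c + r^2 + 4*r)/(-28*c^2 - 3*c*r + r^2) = (r + 4)/(-7*c + r)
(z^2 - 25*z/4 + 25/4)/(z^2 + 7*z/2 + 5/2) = (4*z^2 - 25*z + 25)/(2*(2*z^2 + 7*z + 5))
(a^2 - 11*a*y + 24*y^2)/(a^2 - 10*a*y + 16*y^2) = (-a + 3*y)/(-a + 2*y)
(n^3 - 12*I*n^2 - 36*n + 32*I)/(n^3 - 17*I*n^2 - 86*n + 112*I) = (n - 2*I)/(n - 7*I)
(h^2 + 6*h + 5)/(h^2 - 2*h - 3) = (h + 5)/(h - 3)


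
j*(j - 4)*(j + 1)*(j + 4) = j^4 + j^3 - 16*j^2 - 16*j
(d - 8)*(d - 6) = d^2 - 14*d + 48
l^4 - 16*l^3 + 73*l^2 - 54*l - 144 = (l - 8)*(l - 6)*(l - 3)*(l + 1)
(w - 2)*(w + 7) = w^2 + 5*w - 14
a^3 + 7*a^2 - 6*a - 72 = (a - 3)*(a + 4)*(a + 6)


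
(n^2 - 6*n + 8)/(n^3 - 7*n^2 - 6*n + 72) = (n - 2)/(n^2 - 3*n - 18)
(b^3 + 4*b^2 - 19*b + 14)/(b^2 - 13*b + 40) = (b^3 + 4*b^2 - 19*b + 14)/(b^2 - 13*b + 40)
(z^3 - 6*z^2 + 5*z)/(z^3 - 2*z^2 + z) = (z - 5)/(z - 1)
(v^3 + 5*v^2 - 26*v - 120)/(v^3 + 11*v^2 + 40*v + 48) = (v^2 + v - 30)/(v^2 + 7*v + 12)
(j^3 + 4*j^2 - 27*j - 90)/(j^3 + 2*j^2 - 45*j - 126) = (j - 5)/(j - 7)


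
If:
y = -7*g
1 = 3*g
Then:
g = 1/3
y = -7/3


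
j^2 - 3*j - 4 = (j - 4)*(j + 1)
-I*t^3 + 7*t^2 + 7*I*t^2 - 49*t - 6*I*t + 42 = (t - 6)*(t + 7*I)*(-I*t + I)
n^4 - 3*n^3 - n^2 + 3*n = n*(n - 3)*(n - 1)*(n + 1)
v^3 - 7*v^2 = v^2*(v - 7)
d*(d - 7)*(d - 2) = d^3 - 9*d^2 + 14*d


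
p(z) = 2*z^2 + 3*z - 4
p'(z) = 4*z + 3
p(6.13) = 89.54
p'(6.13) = 27.52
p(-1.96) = -2.20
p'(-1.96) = -4.84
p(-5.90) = 47.92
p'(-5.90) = -20.60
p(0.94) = 0.59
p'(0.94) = 6.76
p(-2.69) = 2.40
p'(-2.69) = -7.76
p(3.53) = 31.51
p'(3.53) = 17.12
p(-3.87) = 14.34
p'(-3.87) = -12.48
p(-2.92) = 4.29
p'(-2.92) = -8.68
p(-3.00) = 5.00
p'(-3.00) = -9.00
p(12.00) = 320.00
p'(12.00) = 51.00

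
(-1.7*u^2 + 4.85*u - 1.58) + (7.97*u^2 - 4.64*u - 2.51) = 6.27*u^2 + 0.21*u - 4.09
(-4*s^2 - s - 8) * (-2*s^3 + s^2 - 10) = 8*s^5 - 2*s^4 + 15*s^3 + 32*s^2 + 10*s + 80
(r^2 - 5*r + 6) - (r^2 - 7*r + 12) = 2*r - 6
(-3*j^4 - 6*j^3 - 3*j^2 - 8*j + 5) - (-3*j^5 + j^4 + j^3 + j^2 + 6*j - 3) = 3*j^5 - 4*j^4 - 7*j^3 - 4*j^2 - 14*j + 8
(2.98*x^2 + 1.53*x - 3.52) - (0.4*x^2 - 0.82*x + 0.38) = 2.58*x^2 + 2.35*x - 3.9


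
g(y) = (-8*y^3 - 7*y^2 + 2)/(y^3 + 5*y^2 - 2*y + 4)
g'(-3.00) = -5.23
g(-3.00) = 5.54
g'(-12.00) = -0.78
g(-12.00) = -13.08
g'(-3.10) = -5.69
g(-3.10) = 6.08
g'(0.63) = -3.07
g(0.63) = -0.56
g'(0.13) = -0.50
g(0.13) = 0.49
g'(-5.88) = -225.71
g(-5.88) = -94.53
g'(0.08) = -0.18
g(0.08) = 0.50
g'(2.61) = -0.69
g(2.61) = -3.71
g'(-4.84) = -77.13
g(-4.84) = 42.75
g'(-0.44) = 0.50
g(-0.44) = 0.23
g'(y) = (-24*y^2 - 14*y)/(y^3 + 5*y^2 - 2*y + 4) + (-3*y^2 - 10*y + 2)*(-8*y^3 - 7*y^2 + 2)/(y^3 + 5*y^2 - 2*y + 4)^2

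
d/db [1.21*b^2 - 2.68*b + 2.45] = 2.42*b - 2.68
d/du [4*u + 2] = 4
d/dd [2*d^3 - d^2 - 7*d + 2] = 6*d^2 - 2*d - 7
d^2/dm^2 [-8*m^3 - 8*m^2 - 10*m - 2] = -48*m - 16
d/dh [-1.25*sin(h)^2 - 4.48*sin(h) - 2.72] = -(2.5*sin(h) + 4.48)*cos(h)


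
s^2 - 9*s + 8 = (s - 8)*(s - 1)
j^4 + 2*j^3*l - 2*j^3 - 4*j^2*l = j^2*(j - 2)*(j + 2*l)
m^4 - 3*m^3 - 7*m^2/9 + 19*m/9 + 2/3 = (m - 3)*(m - 1)*(m + 1/3)*(m + 2/3)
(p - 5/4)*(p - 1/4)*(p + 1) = p^3 - p^2/2 - 19*p/16 + 5/16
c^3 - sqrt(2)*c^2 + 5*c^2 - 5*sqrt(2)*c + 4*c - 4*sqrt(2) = (c + 1)*(c + 4)*(c - sqrt(2))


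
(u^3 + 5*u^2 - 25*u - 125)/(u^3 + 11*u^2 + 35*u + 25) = (u - 5)/(u + 1)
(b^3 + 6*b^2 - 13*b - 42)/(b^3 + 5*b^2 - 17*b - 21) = (b + 2)/(b + 1)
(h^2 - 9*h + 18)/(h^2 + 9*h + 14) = (h^2 - 9*h + 18)/(h^2 + 9*h + 14)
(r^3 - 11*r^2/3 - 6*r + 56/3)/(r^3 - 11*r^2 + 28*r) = (3*r^2 + r - 14)/(3*r*(r - 7))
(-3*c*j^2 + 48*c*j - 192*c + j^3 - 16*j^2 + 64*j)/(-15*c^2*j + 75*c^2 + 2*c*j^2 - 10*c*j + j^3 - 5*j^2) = (j^2 - 16*j + 64)/(5*c*j - 25*c + j^2 - 5*j)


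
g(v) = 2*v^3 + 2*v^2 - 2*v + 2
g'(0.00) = -2.00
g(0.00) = 2.00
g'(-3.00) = 40.00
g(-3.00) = -28.00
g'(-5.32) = 146.53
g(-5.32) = -231.89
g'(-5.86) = 180.60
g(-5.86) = -320.06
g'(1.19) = 11.26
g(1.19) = 5.82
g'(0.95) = 7.22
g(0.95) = 3.62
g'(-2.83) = 34.73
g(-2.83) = -21.65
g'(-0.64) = -2.10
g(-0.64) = 3.57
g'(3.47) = 84.13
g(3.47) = 102.71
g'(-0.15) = -2.46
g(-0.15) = 2.34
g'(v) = 6*v^2 + 4*v - 2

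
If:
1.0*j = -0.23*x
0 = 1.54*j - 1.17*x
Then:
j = 0.00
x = 0.00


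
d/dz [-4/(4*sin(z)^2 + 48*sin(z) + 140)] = 2*(sin(z) + 6)*cos(z)/(sin(z)^2 + 12*sin(z) + 35)^2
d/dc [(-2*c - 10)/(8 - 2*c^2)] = (c^2 - 2*c*(c + 5) - 4)/(c^2 - 4)^2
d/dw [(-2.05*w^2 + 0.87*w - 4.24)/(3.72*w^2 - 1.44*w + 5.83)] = (-0.2844*w^2 + 7.6426*w - 1.0335)/(13.8384*w^4 - 10.7136*w^3 + 45.4488*w^2 - 16.7904*w + 33.9889)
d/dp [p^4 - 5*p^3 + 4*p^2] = p*(4*p^2 - 15*p + 8)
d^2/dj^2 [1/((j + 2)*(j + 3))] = 2*((j + 2)^2 + (j + 2)*(j + 3) + (j + 3)^2)/((j + 2)^3*(j + 3)^3)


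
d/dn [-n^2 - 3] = -2*n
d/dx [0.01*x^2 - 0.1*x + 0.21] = 0.02*x - 0.1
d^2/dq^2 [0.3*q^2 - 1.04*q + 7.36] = 0.600000000000000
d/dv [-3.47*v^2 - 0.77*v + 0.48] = -6.94*v - 0.77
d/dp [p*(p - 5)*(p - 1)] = 3*p^2 - 12*p + 5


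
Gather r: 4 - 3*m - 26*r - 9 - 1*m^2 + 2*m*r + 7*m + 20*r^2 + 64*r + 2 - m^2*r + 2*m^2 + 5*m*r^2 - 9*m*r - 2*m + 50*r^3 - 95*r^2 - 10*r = m^2 + 2*m + 50*r^3 + r^2*(5*m - 75) + r*(-m^2 - 7*m + 28) - 3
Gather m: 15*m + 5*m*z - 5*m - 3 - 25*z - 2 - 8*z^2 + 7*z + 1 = m*(5*z + 10) - 8*z^2 - 18*z - 4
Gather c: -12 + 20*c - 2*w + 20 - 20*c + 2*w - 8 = 0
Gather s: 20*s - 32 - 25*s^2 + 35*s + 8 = -25*s^2 + 55*s - 24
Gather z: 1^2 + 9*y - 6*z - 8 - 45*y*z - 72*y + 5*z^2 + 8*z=-63*y + 5*z^2 + z*(2 - 45*y) - 7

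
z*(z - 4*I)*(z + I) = z^3 - 3*I*z^2 + 4*z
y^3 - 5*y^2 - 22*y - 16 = (y - 8)*(y + 1)*(y + 2)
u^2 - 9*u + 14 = (u - 7)*(u - 2)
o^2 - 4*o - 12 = (o - 6)*(o + 2)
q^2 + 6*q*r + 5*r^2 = (q + r)*(q + 5*r)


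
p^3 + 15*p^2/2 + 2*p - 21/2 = (p - 1)*(p + 3/2)*(p + 7)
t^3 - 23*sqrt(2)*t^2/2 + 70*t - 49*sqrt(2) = (t - 7*sqrt(2))*(t - 7*sqrt(2)/2)*(t - sqrt(2))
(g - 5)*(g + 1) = g^2 - 4*g - 5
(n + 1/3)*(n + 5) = n^2 + 16*n/3 + 5/3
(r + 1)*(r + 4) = r^2 + 5*r + 4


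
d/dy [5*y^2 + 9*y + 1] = 10*y + 9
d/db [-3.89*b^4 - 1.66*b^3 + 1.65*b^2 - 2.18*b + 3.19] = -15.56*b^3 - 4.98*b^2 + 3.3*b - 2.18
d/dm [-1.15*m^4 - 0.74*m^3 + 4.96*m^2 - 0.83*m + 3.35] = -4.6*m^3 - 2.22*m^2 + 9.92*m - 0.83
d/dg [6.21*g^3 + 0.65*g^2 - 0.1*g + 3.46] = 18.63*g^2 + 1.3*g - 0.1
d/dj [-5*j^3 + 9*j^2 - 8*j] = -15*j^2 + 18*j - 8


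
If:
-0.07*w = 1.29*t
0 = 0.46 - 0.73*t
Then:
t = 0.63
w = -11.61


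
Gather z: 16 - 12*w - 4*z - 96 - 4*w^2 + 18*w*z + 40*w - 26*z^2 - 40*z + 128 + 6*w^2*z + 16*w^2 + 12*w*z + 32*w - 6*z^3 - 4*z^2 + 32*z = 12*w^2 + 60*w - 6*z^3 - 30*z^2 + z*(6*w^2 + 30*w - 12) + 48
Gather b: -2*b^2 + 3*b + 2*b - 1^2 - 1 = -2*b^2 + 5*b - 2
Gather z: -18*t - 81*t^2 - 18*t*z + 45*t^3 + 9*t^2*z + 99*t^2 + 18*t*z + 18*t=45*t^3 + 9*t^2*z + 18*t^2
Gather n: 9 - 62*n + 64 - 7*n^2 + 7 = -7*n^2 - 62*n + 80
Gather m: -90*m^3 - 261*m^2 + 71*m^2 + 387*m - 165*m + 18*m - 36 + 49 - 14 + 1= -90*m^3 - 190*m^2 + 240*m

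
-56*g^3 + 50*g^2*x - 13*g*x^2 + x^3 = (-7*g + x)*(-4*g + x)*(-2*g + x)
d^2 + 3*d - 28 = (d - 4)*(d + 7)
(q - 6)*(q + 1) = q^2 - 5*q - 6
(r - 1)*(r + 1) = r^2 - 1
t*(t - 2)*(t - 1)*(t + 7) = t^4 + 4*t^3 - 19*t^2 + 14*t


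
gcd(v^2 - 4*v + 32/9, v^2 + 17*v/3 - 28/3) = v - 4/3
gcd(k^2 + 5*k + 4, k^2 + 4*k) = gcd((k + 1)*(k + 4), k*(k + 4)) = k + 4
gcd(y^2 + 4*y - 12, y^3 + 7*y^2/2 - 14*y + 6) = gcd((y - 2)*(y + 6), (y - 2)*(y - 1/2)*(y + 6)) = y^2 + 4*y - 12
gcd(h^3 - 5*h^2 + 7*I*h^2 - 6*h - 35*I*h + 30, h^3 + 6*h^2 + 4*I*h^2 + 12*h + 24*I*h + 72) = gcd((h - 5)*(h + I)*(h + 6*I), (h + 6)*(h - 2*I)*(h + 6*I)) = h + 6*I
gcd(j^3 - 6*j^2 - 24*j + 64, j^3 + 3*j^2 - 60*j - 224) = j^2 - 4*j - 32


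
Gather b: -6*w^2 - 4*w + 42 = -6*w^2 - 4*w + 42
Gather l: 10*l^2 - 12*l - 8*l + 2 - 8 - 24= 10*l^2 - 20*l - 30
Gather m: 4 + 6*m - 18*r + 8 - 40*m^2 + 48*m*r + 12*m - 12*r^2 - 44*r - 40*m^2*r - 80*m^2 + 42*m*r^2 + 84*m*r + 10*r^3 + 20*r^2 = m^2*(-40*r - 120) + m*(42*r^2 + 132*r + 18) + 10*r^3 + 8*r^2 - 62*r + 12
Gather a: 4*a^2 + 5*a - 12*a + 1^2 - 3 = 4*a^2 - 7*a - 2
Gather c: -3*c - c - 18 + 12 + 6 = -4*c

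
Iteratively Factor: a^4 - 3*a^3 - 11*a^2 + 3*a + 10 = (a - 5)*(a^3 + 2*a^2 - a - 2) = (a - 5)*(a + 1)*(a^2 + a - 2) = (a - 5)*(a - 1)*(a + 1)*(a + 2)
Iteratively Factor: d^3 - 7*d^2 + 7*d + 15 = (d - 5)*(d^2 - 2*d - 3) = (d - 5)*(d + 1)*(d - 3)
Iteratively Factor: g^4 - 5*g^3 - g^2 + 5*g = (g - 1)*(g^3 - 4*g^2 - 5*g) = g*(g - 1)*(g^2 - 4*g - 5) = g*(g - 5)*(g - 1)*(g + 1)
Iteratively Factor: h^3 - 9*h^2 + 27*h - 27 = (h - 3)*(h^2 - 6*h + 9) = (h - 3)^2*(h - 3)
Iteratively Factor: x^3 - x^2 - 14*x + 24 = (x + 4)*(x^2 - 5*x + 6) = (x - 3)*(x + 4)*(x - 2)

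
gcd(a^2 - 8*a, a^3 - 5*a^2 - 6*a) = a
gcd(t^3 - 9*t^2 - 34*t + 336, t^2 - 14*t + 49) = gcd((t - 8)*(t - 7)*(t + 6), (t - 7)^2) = t - 7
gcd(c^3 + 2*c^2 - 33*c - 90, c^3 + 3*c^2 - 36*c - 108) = c^2 - 3*c - 18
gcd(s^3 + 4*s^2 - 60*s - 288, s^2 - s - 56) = s - 8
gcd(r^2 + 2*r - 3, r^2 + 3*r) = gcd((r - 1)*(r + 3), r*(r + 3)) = r + 3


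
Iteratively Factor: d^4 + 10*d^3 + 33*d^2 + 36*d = (d + 3)*(d^3 + 7*d^2 + 12*d) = (d + 3)*(d + 4)*(d^2 + 3*d) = (d + 3)^2*(d + 4)*(d)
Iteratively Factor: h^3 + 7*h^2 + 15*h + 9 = (h + 3)*(h^2 + 4*h + 3) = (h + 1)*(h + 3)*(h + 3)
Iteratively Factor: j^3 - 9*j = (j - 3)*(j^2 + 3*j) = j*(j - 3)*(j + 3)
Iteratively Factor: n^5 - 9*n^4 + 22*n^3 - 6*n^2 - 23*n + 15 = (n - 5)*(n^4 - 4*n^3 + 2*n^2 + 4*n - 3) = (n - 5)*(n - 3)*(n^3 - n^2 - n + 1) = (n - 5)*(n - 3)*(n - 1)*(n^2 - 1) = (n - 5)*(n - 3)*(n - 1)*(n + 1)*(n - 1)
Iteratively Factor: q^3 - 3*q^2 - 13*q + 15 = (q - 1)*(q^2 - 2*q - 15) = (q - 5)*(q - 1)*(q + 3)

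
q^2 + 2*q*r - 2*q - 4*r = (q - 2)*(q + 2*r)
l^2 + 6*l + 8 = (l + 2)*(l + 4)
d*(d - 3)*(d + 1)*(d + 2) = d^4 - 7*d^2 - 6*d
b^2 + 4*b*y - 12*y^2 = (b - 2*y)*(b + 6*y)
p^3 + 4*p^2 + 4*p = p*(p + 2)^2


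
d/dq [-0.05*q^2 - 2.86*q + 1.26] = -0.1*q - 2.86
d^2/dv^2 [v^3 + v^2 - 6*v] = 6*v + 2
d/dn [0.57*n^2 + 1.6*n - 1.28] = 1.14*n + 1.6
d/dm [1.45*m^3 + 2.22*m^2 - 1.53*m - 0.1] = 4.35*m^2 + 4.44*m - 1.53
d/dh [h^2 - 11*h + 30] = 2*h - 11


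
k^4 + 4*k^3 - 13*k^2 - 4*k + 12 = (k - 2)*(k - 1)*(k + 1)*(k + 6)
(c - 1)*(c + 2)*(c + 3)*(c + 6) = c^4 + 10*c^3 + 25*c^2 - 36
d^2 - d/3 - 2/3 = (d - 1)*(d + 2/3)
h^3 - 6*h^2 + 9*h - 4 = (h - 4)*(h - 1)^2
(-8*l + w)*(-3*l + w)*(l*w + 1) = 24*l^3*w - 11*l^2*w^2 + 24*l^2 + l*w^3 - 11*l*w + w^2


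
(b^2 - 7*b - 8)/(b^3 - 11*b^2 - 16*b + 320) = (b + 1)/(b^2 - 3*b - 40)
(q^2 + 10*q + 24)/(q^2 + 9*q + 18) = (q + 4)/(q + 3)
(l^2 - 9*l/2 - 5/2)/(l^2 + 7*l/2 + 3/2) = (l - 5)/(l + 3)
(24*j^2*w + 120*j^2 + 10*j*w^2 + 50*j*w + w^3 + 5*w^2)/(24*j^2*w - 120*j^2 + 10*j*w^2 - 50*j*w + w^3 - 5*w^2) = (w + 5)/(w - 5)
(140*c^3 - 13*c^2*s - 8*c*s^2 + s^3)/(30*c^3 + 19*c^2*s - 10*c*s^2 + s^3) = (-28*c^2 - 3*c*s + s^2)/(-6*c^2 - 5*c*s + s^2)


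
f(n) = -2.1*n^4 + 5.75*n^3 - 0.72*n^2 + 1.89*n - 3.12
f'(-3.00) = 388.26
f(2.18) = 9.72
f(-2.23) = -126.61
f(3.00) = -18.78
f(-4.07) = -986.63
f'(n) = -8.4*n^3 + 17.25*n^2 - 1.44*n + 1.89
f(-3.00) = -340.62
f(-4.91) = -1930.91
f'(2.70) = -41.58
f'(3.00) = -73.98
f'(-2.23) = 184.04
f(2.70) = -1.69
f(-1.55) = -41.31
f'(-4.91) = 1419.14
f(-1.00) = -13.58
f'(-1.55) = 76.85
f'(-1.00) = 28.98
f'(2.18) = -6.30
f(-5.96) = -3907.03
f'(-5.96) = 2401.57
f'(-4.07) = 859.82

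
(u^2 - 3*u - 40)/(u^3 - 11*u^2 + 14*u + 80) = (u + 5)/(u^2 - 3*u - 10)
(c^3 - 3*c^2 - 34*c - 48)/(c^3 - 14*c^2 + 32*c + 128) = (c + 3)/(c - 8)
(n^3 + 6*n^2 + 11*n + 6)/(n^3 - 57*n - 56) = (n^2 + 5*n + 6)/(n^2 - n - 56)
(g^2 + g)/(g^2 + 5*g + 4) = g/(g + 4)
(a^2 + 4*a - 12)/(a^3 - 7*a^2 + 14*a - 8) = (a + 6)/(a^2 - 5*a + 4)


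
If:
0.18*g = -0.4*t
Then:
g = -2.22222222222222*t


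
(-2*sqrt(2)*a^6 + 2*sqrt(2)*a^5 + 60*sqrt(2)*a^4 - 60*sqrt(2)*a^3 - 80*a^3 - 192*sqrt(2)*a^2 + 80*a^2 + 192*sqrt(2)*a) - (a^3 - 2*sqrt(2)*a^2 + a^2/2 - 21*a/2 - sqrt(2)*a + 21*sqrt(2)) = -2*sqrt(2)*a^6 + 2*sqrt(2)*a^5 + 60*sqrt(2)*a^4 - 60*sqrt(2)*a^3 - 81*a^3 - 190*sqrt(2)*a^2 + 159*a^2/2 + 21*a/2 + 193*sqrt(2)*a - 21*sqrt(2)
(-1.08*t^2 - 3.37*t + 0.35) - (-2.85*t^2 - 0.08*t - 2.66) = 1.77*t^2 - 3.29*t + 3.01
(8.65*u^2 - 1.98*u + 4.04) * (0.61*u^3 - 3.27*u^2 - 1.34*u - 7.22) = 5.2765*u^5 - 29.4933*u^4 - 2.652*u^3 - 73.0106*u^2 + 8.882*u - 29.1688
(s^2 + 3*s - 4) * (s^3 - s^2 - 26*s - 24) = s^5 + 2*s^4 - 33*s^3 - 98*s^2 + 32*s + 96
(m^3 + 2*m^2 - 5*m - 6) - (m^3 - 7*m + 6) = 2*m^2 + 2*m - 12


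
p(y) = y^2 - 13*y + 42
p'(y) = 2*y - 13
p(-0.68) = 51.30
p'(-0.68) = -14.36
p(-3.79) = 105.63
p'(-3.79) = -20.58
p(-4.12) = 112.53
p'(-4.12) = -21.24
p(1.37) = 26.07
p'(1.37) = -10.26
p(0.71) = 33.27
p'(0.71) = -11.58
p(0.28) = 38.44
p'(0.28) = -12.44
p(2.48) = 15.91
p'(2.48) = -8.04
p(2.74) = 13.89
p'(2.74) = -7.52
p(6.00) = 0.00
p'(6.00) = -1.00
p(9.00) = 6.00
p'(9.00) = 5.00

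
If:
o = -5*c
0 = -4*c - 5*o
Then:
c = 0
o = 0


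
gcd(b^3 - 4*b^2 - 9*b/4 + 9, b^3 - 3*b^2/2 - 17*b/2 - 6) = b^2 - 5*b/2 - 6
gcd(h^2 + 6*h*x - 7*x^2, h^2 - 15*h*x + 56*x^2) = 1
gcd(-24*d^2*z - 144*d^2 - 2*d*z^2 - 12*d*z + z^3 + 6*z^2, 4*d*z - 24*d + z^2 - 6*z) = 4*d + z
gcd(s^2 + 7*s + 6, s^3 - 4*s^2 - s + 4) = s + 1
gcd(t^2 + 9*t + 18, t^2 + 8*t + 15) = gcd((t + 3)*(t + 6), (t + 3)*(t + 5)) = t + 3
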